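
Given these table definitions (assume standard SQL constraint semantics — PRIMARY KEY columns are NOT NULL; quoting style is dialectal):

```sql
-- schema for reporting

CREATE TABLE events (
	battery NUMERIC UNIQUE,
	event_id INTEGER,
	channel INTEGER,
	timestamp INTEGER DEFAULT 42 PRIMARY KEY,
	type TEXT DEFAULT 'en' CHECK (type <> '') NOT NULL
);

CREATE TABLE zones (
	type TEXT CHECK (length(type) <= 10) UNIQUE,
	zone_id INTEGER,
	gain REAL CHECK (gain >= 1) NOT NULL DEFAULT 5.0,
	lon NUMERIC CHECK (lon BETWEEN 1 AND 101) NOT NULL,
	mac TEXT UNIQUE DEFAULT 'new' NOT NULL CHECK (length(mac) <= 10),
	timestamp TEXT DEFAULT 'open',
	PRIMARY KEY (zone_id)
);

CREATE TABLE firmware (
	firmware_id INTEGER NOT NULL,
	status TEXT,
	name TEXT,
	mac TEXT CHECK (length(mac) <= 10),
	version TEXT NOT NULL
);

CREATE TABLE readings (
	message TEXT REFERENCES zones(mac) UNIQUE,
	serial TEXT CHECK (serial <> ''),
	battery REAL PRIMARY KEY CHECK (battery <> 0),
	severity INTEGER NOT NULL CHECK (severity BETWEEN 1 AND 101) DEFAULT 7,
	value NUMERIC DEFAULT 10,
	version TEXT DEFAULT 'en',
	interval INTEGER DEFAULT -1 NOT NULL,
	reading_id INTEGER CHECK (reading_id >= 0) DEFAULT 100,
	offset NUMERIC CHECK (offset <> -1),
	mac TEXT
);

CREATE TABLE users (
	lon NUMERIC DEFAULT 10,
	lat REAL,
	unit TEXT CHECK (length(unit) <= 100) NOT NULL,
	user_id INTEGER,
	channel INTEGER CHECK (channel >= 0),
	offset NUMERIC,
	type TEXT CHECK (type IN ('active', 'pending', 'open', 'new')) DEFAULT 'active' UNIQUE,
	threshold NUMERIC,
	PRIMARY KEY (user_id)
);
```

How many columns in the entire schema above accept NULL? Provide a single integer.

21

events: 3 nullable (battery, event_id, channel — PK (timestamp) and explicit NOT NULL columns excluded).
zones: 2 nullable (type, timestamp — PK (zone_id) and explicit NOT NULL columns excluded).
firmware: 3 nullable (status, name, mac — PK none and explicit NOT NULL columns excluded).
readings: 7 nullable (message, serial, value, version, reading_id, offset, mac — PK (battery) and explicit NOT NULL columns excluded).
users: 6 nullable (lon, lat, channel, offset, type, threshold — PK (user_id) and explicit NOT NULL columns excluded).
Total: 3 + 2 + 3 + 7 + 6 = 21.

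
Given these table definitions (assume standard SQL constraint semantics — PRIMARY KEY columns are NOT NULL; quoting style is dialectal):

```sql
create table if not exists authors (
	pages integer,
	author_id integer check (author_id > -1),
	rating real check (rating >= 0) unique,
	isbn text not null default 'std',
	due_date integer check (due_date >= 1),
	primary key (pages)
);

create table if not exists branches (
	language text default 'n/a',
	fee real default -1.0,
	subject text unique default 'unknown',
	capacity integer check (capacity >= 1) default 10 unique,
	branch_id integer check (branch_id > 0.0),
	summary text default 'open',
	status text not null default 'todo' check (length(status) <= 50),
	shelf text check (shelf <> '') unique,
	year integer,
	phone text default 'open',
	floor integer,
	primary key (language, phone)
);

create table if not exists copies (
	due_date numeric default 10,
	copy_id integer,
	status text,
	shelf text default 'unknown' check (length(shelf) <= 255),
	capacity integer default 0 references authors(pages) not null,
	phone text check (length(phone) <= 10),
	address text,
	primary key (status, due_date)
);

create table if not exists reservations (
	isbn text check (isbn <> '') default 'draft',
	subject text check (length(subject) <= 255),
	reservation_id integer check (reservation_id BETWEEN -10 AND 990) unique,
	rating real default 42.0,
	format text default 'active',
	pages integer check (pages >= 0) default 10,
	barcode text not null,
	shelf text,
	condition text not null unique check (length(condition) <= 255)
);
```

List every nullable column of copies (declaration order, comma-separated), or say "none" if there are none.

copy_id, shelf, phone, address

- due_date: part of the PRIMARY KEY, which implies NOT NULL → not nullable.
- copy_id: no NOT NULL constraint applies → nullable.
- status: part of the PRIMARY KEY, which implies NOT NULL → not nullable.
- shelf: CHECK does not forbid NULL (a CHECK constraint passes when its expression is NULL) → nullable.
- capacity: declared NOT NULL → not nullable.
- phone: CHECK does not forbid NULL (a CHECK constraint passes when its expression is NULL) → nullable.
- address: no NOT NULL constraint applies → nullable.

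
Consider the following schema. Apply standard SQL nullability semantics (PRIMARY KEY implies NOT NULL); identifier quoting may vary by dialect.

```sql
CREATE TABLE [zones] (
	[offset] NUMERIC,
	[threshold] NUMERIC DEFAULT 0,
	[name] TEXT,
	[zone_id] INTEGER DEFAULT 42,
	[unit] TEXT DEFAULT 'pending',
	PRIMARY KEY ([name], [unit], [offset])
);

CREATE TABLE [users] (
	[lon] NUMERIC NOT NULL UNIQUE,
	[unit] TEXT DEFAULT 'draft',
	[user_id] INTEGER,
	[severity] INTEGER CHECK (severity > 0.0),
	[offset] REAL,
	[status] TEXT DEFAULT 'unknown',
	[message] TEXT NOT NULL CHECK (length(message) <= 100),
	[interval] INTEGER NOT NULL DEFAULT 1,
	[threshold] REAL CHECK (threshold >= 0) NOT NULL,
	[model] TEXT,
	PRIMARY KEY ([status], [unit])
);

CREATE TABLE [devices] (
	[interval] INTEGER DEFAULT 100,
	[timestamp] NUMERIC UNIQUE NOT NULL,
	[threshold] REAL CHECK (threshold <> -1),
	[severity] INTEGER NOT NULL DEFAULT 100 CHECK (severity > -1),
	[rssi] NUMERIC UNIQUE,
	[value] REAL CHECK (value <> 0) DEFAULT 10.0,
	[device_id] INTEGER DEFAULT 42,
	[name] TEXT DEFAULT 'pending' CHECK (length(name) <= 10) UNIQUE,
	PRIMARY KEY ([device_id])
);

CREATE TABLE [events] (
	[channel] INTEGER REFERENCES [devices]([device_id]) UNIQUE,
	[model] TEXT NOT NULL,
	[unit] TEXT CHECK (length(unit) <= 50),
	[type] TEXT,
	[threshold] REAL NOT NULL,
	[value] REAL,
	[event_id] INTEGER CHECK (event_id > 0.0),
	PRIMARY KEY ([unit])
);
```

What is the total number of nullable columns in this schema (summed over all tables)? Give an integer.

15

zones: 2 nullable (threshold, zone_id — PK (name, unit, offset) and explicit NOT NULL columns excluded).
users: 4 nullable (user_id, severity, offset, model — PK (status, unit) and explicit NOT NULL columns excluded).
devices: 5 nullable (interval, threshold, rssi, value, name — PK (device_id) and explicit NOT NULL columns excluded).
events: 4 nullable (channel, type, value, event_id — PK (unit) and explicit NOT NULL columns excluded).
Total: 2 + 4 + 5 + 4 = 15.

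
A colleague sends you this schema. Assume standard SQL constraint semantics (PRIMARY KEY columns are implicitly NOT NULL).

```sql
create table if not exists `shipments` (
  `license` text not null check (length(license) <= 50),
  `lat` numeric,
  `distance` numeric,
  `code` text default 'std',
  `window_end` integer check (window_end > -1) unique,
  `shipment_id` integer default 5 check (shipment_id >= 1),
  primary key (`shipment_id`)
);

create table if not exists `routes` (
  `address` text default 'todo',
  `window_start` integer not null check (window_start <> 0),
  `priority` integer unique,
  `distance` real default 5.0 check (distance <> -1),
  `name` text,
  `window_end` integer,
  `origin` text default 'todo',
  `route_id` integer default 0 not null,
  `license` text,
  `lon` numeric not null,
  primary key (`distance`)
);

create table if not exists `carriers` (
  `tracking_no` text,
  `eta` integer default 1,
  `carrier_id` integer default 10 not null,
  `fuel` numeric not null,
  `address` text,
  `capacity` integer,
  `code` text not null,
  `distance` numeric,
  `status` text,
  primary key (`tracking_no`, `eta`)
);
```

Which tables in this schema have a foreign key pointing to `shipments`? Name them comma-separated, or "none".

none

No REFERENCES clause anywhere in the schema names shipments.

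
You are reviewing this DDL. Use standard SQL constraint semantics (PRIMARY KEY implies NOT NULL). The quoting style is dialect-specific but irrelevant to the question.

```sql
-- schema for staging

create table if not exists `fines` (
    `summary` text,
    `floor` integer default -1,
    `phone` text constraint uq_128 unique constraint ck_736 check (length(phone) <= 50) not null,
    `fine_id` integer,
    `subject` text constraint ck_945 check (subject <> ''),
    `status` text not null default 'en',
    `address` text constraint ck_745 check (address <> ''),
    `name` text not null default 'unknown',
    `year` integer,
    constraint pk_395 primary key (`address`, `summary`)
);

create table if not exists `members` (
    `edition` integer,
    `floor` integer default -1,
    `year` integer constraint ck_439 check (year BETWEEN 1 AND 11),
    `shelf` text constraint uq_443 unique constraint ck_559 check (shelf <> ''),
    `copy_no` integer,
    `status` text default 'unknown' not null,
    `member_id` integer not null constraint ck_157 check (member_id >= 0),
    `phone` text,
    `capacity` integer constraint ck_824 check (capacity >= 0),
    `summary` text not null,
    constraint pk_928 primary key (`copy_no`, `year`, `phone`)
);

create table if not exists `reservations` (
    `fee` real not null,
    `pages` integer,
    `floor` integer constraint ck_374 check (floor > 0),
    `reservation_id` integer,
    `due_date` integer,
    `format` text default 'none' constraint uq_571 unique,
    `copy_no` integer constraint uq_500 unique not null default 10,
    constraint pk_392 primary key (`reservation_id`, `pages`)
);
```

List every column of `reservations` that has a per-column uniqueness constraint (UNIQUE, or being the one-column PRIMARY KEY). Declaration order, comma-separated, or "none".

format, copy_no

- fee: no UNIQUE or single-column PK constraint.
- pages: part of a composite PRIMARY KEY — only the tuple is unique, not this column on its own.
- floor: no UNIQUE or single-column PK constraint.
- reservation_id: part of a composite PRIMARY KEY — only the tuple is unique, not this column on its own.
- due_date: no UNIQUE or single-column PK constraint.
- format: declared UNIQUE → unique.
- copy_no: declared UNIQUE → unique.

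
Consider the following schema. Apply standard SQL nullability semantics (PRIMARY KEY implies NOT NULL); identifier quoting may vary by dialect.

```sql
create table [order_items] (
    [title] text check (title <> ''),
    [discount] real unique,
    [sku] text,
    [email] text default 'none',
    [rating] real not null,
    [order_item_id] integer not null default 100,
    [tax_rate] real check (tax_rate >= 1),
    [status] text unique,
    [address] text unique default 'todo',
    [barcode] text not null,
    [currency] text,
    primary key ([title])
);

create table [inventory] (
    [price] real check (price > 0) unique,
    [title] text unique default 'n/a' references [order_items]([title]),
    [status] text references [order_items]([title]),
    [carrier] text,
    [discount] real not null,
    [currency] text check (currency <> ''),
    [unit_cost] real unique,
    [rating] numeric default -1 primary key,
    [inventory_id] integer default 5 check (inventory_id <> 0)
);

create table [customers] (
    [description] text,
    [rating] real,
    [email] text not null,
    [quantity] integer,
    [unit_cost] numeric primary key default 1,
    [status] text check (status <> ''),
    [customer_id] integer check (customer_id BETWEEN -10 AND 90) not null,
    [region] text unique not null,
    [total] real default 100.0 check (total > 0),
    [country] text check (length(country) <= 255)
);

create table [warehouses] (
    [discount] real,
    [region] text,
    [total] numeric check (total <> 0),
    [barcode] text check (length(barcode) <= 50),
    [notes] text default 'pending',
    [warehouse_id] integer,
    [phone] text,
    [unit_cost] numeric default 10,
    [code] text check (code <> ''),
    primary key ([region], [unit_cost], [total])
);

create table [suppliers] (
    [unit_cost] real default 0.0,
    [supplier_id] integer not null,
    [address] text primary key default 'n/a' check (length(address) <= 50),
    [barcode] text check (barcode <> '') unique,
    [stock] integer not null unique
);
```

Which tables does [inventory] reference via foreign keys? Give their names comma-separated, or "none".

- title REFERENCES order_items(title).
- status REFERENCES order_items(title).

order_items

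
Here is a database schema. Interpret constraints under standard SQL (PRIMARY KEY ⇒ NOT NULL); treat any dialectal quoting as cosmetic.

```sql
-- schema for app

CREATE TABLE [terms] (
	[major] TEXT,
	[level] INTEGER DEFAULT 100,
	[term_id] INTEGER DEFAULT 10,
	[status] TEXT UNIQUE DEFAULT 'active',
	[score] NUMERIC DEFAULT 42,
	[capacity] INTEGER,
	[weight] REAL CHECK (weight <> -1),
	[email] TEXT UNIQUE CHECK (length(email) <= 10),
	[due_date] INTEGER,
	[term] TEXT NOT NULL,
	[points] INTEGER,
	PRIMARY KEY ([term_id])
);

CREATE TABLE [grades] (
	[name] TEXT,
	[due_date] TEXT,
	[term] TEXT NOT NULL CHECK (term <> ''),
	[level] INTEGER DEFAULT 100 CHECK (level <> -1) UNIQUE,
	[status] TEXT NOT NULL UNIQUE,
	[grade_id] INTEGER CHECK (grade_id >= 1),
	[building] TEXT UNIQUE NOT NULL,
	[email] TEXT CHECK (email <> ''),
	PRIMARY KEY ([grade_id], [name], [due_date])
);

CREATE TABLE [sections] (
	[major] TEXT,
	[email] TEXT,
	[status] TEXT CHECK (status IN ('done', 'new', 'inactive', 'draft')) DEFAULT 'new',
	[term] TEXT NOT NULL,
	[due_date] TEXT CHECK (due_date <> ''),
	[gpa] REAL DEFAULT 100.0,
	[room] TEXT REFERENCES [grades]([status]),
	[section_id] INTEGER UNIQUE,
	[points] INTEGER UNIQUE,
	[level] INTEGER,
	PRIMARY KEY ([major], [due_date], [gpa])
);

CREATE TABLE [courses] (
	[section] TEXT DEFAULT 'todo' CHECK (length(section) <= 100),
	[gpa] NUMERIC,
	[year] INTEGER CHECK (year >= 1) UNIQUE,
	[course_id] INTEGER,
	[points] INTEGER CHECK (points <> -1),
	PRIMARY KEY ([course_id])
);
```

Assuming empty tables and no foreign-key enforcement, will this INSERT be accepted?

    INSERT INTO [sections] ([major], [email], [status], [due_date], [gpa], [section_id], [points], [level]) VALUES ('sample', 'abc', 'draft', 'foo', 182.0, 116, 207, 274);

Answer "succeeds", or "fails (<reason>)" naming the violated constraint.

fails (NOT NULL on term)

term is omitted from the column list and has no DEFAULT, so it would receive NULL.
But term is declared NOT NULL.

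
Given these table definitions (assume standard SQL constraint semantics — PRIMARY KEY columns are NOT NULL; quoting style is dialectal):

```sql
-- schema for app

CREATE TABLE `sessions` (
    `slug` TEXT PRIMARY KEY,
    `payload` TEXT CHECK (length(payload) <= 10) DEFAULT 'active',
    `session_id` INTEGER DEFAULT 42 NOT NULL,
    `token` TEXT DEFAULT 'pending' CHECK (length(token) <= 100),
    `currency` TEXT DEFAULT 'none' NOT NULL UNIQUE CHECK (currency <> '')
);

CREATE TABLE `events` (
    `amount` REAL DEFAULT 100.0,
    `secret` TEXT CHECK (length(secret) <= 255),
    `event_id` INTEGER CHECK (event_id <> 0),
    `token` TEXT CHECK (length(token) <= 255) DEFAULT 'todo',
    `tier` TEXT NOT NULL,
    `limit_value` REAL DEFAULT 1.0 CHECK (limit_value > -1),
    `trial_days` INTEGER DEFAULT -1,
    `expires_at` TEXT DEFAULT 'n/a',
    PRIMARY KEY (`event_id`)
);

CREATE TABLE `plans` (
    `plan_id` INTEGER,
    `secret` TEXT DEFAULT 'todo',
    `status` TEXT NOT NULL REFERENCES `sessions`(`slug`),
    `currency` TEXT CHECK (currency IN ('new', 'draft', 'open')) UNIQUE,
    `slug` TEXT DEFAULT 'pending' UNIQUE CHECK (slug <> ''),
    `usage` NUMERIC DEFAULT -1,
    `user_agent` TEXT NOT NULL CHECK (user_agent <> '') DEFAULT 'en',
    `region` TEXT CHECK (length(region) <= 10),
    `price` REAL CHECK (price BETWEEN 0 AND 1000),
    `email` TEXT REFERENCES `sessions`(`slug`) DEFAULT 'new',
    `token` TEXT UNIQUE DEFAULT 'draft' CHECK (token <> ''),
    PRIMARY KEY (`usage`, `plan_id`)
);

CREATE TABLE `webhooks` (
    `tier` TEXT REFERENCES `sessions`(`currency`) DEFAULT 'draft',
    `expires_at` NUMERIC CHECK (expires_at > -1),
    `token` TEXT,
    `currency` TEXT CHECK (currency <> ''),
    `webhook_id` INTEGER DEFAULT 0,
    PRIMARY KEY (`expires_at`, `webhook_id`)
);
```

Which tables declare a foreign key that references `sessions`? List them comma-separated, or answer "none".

- plans.status references sessions(slug).
- plans.email references sessions(slug).
- webhooks.tier references sessions(currency).

plans, webhooks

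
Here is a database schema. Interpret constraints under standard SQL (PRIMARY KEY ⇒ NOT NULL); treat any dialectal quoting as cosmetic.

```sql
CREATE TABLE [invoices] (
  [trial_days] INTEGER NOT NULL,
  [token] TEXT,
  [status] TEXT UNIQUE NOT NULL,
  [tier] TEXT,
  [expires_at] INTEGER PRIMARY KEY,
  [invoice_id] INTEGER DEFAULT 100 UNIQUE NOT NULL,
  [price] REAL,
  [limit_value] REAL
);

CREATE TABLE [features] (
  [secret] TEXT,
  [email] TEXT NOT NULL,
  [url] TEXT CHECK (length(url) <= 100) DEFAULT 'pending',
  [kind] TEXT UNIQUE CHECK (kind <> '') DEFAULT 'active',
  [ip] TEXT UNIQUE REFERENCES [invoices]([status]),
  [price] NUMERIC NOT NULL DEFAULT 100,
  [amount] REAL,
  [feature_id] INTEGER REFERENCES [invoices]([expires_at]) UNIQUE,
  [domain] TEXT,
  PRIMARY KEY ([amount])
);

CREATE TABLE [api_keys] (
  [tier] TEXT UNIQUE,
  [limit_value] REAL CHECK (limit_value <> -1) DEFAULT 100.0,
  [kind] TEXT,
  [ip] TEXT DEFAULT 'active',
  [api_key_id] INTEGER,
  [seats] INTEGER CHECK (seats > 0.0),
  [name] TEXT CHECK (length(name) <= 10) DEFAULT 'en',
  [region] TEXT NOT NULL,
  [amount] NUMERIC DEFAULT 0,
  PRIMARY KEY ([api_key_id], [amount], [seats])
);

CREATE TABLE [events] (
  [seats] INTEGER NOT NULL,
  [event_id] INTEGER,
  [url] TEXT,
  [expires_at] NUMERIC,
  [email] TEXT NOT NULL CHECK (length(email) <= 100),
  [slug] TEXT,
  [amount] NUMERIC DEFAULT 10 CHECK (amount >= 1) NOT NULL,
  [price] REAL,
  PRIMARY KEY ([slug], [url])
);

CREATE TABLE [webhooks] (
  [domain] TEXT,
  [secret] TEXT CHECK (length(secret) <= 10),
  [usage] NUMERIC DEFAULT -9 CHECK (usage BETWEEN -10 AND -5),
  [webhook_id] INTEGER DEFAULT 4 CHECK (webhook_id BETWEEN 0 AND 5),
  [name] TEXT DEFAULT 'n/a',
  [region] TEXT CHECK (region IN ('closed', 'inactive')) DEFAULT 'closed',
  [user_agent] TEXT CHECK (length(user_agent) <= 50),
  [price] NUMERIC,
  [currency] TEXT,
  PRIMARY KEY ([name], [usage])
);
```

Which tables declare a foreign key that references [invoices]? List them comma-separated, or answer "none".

- features.ip references invoices(status).
- features.feature_id references invoices(expires_at).

features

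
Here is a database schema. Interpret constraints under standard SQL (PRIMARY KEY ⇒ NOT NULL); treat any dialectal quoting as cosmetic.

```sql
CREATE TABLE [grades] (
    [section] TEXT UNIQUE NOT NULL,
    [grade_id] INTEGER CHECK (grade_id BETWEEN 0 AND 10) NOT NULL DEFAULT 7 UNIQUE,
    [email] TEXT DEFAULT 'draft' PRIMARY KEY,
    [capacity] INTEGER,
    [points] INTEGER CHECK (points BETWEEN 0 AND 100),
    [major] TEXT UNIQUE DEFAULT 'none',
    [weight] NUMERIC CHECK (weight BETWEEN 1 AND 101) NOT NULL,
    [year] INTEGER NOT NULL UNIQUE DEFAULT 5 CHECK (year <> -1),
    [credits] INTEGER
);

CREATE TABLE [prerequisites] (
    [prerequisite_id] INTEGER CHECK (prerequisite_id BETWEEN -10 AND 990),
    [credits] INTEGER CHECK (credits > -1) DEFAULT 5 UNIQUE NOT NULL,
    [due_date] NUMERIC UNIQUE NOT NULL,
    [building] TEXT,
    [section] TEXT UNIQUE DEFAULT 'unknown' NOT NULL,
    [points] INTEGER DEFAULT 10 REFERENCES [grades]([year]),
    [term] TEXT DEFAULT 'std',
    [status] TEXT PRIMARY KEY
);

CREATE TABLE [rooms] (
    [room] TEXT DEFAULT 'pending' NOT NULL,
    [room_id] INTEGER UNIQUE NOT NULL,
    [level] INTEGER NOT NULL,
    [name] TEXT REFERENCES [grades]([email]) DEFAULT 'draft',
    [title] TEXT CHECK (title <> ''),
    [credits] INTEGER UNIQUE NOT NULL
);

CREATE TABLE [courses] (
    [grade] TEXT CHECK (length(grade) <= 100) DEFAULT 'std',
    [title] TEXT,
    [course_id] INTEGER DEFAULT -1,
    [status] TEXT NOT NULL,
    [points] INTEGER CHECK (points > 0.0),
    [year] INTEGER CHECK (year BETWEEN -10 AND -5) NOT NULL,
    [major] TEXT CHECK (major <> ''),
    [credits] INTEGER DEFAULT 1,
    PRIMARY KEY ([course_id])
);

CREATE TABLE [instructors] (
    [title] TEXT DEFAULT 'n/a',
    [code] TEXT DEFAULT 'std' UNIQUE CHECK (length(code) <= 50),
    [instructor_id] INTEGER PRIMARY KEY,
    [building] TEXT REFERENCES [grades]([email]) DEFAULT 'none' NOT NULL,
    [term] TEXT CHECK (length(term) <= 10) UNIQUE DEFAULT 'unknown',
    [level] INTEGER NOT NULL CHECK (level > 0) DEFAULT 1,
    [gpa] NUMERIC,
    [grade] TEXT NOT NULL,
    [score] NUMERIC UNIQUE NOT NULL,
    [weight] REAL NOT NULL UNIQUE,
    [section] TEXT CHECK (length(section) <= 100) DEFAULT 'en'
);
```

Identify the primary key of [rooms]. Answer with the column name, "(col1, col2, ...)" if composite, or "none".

none

No column is declared PRIMARY KEY inline, and there is no table-level PRIMARY KEY clause in rooms.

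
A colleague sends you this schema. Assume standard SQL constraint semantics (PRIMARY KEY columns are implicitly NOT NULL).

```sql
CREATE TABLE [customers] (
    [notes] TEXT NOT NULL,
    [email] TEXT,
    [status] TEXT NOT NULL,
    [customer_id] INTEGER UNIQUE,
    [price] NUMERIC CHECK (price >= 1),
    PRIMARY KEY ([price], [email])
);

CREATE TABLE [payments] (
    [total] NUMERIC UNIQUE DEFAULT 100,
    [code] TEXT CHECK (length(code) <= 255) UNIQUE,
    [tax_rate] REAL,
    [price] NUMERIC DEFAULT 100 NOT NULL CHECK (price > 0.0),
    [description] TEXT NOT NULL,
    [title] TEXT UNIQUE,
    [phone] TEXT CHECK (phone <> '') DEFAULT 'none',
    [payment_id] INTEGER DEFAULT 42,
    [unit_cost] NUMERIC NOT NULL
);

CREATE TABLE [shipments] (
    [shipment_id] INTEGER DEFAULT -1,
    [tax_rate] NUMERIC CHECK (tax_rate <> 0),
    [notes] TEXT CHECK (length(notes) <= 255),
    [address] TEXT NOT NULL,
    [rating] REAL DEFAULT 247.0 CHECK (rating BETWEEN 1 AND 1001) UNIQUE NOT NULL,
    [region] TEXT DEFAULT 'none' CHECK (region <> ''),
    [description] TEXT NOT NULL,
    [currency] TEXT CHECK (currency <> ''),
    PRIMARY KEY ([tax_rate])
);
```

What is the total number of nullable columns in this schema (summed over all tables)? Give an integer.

11

customers: 1 nullable (customer_id — PK (price, email) and explicit NOT NULL columns excluded).
payments: 6 nullable (total, code, tax_rate, title, phone, payment_id — PK none and explicit NOT NULL columns excluded).
shipments: 4 nullable (shipment_id, notes, region, currency — PK (tax_rate) and explicit NOT NULL columns excluded).
Total: 1 + 6 + 4 = 11.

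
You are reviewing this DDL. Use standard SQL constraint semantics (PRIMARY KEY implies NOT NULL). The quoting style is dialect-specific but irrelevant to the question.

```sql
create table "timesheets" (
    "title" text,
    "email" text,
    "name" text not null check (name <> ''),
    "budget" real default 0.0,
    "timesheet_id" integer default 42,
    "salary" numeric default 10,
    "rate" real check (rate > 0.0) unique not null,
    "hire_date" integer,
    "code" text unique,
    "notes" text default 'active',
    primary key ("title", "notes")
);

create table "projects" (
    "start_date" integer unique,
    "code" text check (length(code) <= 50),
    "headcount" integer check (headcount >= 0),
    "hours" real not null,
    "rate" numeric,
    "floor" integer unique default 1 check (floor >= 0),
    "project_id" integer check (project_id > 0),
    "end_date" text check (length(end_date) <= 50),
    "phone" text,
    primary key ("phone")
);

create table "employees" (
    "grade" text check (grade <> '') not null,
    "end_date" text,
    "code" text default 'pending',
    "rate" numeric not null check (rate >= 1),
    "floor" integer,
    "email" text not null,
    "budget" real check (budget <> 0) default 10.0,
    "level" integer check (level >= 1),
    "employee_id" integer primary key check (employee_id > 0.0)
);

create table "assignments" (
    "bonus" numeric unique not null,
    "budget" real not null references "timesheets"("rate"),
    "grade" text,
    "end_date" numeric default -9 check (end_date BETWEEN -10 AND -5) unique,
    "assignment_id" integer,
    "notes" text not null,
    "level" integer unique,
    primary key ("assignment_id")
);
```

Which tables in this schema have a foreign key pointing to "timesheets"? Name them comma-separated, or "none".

assignments

- assignments.budget references timesheets(rate).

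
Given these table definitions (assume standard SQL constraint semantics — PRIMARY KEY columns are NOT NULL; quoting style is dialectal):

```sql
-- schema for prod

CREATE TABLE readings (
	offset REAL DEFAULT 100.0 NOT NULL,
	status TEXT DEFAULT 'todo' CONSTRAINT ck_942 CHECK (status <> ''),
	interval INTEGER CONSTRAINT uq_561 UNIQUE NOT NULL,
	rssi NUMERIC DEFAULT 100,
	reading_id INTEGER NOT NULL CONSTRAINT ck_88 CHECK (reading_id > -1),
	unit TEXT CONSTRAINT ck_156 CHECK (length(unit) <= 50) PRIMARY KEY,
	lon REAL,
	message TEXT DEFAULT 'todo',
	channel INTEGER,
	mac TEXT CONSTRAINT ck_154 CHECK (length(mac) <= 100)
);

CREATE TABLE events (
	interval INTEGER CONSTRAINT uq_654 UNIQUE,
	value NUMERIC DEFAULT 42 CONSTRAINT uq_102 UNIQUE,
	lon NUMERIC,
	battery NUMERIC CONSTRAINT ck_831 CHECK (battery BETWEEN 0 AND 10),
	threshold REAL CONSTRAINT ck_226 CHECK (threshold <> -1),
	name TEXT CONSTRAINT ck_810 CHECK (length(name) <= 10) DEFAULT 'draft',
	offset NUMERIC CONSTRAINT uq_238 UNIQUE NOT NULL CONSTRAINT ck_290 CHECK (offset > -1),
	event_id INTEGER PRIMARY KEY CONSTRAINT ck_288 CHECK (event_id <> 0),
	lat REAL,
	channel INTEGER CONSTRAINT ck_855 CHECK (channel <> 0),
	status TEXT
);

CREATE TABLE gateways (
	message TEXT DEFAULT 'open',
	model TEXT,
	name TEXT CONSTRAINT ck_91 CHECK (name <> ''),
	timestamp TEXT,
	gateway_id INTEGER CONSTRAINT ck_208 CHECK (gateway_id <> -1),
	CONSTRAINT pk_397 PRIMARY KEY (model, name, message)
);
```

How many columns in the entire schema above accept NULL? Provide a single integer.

17

readings: 6 nullable (status, rssi, lon, message, channel, mac — PK (unit) and explicit NOT NULL columns excluded).
events: 9 nullable (interval, value, lon, battery, threshold, name, lat, channel, status — PK (event_id) and explicit NOT NULL columns excluded).
gateways: 2 nullable (timestamp, gateway_id — PK (model, name, message) and explicit NOT NULL columns excluded).
Total: 6 + 9 + 2 = 17.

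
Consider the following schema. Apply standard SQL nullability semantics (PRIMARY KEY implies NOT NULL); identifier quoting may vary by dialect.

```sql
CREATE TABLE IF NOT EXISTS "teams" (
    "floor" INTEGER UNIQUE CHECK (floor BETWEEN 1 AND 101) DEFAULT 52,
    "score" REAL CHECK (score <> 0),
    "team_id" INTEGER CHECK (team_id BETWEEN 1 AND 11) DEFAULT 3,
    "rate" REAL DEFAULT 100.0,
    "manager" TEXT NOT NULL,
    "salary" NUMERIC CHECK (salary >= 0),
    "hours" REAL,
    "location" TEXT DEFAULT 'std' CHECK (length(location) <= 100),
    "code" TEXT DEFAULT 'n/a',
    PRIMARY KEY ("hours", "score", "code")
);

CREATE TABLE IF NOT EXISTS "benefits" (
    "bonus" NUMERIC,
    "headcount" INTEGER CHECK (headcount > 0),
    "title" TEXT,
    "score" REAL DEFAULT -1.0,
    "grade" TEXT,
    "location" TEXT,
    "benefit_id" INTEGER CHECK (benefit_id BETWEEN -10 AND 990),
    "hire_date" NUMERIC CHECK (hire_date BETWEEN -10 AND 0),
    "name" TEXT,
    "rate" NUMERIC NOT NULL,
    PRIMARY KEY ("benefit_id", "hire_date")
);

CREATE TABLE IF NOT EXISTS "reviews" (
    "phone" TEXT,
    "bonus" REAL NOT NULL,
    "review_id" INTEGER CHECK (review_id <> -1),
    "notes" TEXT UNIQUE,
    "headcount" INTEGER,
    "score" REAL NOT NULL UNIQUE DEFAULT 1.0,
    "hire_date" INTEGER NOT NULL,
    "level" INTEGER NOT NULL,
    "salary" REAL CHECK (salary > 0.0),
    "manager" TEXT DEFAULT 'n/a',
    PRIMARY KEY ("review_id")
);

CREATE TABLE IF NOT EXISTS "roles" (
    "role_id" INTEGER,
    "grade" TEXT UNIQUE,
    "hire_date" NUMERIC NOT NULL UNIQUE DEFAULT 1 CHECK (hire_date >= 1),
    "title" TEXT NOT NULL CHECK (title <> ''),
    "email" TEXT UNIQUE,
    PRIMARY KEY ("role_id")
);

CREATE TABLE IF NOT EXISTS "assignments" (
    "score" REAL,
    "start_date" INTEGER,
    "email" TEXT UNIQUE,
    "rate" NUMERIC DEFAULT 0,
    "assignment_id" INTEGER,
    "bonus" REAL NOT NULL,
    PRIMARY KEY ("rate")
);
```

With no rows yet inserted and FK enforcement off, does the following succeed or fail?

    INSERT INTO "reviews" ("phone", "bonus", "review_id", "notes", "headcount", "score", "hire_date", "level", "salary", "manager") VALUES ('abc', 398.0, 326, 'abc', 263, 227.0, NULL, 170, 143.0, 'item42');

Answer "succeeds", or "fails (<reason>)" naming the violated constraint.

fails (NOT NULL on hire_date)

hire_date is explicitly set to NULL, but hire_date is declared NOT NULL.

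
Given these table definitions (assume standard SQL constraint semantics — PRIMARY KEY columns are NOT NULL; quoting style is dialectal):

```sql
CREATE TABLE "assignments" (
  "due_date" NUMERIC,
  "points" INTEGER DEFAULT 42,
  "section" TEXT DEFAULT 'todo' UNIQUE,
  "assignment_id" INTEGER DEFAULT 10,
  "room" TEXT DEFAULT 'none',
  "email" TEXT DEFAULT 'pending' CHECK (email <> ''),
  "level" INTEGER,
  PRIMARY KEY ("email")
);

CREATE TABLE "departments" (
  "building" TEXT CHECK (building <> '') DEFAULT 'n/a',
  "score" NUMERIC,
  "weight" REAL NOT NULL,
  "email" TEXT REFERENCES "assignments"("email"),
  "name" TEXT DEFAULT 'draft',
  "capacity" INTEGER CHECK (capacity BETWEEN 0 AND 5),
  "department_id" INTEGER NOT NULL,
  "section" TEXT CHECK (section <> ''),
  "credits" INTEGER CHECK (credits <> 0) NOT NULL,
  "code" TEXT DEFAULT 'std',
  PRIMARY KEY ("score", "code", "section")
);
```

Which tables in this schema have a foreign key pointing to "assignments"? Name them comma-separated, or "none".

departments

- departments.email references assignments(email).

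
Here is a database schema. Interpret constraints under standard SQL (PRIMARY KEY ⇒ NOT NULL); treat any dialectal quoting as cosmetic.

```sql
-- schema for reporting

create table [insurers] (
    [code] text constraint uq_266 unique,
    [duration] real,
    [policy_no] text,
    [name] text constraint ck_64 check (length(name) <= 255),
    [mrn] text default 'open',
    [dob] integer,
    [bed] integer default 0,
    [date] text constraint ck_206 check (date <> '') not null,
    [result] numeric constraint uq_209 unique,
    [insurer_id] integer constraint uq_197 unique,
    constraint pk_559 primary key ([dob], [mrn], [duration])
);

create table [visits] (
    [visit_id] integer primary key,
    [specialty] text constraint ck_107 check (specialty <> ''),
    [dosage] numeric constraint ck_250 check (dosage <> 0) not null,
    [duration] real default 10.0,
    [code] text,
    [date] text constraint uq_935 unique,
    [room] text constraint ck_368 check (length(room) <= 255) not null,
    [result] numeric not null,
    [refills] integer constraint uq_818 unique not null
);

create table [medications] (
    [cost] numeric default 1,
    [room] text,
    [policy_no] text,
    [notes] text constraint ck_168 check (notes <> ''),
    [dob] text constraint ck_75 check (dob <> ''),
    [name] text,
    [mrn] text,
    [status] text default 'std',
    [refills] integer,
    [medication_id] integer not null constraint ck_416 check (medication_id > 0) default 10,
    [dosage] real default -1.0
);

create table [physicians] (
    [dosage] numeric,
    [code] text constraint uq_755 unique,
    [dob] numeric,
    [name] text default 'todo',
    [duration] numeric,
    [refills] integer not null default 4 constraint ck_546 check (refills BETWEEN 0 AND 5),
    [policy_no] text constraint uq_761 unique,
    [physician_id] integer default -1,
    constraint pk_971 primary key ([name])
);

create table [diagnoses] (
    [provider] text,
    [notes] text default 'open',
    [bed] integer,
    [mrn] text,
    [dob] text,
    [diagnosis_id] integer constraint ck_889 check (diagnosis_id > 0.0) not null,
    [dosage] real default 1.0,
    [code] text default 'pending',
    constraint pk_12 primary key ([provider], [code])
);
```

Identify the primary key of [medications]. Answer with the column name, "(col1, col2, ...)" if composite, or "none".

No column is declared PRIMARY KEY inline, and there is no table-level PRIMARY KEY clause in medications.

none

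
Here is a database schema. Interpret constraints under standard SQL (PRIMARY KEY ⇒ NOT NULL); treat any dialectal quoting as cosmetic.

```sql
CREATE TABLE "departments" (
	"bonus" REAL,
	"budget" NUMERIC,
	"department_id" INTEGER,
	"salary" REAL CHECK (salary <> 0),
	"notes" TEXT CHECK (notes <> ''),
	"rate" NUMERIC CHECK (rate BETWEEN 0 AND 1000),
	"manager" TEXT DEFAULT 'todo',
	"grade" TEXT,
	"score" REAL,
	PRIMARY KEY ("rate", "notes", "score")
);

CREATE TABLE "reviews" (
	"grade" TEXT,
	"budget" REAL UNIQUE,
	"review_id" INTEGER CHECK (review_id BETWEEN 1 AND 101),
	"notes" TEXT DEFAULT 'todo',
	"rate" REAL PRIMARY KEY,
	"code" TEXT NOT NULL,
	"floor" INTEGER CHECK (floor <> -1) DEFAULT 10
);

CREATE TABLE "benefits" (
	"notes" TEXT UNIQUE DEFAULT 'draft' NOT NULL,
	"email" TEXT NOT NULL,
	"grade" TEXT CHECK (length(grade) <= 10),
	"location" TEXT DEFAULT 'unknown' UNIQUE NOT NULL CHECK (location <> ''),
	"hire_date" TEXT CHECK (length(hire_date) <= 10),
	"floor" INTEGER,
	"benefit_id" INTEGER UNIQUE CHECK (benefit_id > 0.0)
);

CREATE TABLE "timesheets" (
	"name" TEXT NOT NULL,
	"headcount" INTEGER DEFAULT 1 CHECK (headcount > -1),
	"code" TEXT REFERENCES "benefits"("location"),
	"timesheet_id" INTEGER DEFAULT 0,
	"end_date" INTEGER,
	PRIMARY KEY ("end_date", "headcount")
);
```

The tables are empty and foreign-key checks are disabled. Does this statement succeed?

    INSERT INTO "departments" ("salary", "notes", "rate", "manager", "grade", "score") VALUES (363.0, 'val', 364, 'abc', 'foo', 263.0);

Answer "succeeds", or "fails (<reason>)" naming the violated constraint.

succeeds

NOT NULL columns: notes is supplied; rate is supplied; score is supplied.
CHECK constraints: 363.0 satisfies (salary <> 0); 'val' satisfies (notes <> ''); 364 satisfies (rate BETWEEN 0 AND 1000).
No constraint is violated.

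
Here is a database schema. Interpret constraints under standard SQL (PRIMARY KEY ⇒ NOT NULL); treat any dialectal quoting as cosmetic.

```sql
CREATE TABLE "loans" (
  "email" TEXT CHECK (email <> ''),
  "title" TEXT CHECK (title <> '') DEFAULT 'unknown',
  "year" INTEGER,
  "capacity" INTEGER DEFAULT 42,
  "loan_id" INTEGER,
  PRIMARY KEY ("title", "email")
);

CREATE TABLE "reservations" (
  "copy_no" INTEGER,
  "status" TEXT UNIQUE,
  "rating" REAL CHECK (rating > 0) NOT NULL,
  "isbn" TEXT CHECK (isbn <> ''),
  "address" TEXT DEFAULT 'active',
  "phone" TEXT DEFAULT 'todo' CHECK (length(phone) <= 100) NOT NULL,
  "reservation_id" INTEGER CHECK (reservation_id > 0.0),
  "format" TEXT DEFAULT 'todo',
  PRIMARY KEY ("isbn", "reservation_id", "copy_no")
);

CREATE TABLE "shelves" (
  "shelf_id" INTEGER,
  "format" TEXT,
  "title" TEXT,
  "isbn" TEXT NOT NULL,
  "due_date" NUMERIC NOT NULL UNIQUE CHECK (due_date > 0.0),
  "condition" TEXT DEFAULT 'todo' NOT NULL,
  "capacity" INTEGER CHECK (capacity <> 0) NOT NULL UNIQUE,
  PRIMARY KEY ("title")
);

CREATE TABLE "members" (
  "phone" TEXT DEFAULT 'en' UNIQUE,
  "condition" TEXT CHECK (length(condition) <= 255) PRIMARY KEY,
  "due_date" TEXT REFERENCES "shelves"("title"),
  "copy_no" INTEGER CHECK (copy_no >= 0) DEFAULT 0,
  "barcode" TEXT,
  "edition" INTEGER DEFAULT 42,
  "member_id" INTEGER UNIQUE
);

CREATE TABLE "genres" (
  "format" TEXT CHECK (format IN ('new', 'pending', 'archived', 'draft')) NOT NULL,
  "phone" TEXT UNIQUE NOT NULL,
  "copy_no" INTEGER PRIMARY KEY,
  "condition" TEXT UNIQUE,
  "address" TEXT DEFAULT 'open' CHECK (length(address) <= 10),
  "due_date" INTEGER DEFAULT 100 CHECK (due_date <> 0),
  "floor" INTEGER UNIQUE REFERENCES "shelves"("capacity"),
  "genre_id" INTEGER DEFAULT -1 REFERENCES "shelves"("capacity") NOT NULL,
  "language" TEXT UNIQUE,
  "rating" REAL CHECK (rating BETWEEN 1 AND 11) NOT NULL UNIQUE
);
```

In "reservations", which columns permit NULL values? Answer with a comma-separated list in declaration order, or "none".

status, address, format

- copy_no: part of the PRIMARY KEY, which implies NOT NULL → not nullable.
- status: UNIQUE does not imply NOT NULL → nullable.
- rating: declared NOT NULL → not nullable.
- isbn: part of the PRIMARY KEY, which implies NOT NULL → not nullable.
- address: DEFAULT only fills an omitted column; an explicit NULL is still allowed → nullable.
- phone: declared NOT NULL → not nullable.
- reservation_id: part of the PRIMARY KEY, which implies NOT NULL → not nullable.
- format: DEFAULT only fills an omitted column; an explicit NULL is still allowed → nullable.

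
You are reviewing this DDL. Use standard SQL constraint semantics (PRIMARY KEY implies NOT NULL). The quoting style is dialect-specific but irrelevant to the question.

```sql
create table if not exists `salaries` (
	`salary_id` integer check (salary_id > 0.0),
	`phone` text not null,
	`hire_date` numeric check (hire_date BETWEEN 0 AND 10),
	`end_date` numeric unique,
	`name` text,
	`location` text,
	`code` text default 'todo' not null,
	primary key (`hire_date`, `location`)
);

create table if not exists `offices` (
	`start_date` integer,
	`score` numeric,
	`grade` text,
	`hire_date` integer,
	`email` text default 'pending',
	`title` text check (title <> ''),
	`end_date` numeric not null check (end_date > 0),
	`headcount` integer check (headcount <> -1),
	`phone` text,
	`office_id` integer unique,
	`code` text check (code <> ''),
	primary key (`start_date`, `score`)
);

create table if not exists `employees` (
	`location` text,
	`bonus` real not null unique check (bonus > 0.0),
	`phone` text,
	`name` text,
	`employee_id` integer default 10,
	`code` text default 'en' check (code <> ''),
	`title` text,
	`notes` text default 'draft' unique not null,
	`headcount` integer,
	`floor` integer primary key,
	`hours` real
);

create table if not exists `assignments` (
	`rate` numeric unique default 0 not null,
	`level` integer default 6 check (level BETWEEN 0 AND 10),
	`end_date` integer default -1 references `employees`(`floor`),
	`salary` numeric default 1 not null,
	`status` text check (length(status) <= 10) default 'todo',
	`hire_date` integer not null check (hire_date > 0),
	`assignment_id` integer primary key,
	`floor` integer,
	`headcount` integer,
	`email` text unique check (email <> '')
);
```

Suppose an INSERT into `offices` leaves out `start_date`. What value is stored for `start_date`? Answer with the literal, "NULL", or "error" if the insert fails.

error

start_date has no DEFAULT clause.
Omitting it would insert NULL, but it is part of the PRIMARY KEY, so the INSERT fails.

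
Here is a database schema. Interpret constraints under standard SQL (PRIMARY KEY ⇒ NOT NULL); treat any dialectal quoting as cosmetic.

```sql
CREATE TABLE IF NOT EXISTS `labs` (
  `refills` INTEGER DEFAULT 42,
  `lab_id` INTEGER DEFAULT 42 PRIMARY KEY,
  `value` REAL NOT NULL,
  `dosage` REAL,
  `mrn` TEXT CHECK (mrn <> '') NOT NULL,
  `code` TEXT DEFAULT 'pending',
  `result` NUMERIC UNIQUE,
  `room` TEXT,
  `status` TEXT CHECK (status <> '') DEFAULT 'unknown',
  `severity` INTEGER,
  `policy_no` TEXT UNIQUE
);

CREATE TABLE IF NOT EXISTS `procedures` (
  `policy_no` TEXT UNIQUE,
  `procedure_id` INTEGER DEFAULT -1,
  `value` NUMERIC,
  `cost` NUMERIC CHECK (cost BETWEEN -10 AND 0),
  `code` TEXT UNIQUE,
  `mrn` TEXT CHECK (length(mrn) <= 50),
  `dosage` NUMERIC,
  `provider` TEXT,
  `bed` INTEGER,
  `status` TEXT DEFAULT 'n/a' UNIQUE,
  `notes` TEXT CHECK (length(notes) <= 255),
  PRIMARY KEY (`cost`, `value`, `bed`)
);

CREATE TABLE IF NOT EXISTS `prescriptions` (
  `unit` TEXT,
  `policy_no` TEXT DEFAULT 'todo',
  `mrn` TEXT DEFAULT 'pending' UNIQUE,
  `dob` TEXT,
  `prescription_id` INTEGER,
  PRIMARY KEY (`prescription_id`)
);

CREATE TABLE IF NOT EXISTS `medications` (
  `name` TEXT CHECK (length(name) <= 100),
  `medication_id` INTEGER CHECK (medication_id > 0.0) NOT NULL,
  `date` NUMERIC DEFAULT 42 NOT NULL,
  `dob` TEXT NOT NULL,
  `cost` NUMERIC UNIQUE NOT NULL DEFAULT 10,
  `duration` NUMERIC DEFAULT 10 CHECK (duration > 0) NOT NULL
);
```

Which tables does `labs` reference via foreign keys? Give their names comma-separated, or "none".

none

No column in labs has a REFERENCES clause.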